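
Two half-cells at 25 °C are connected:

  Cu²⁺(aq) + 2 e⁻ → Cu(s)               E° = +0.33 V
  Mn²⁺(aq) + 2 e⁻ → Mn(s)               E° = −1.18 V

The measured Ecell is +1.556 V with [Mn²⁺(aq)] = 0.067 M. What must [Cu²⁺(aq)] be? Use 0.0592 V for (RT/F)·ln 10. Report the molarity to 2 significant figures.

With Cu²⁺/Cu at the cathode and Mn²⁺/Mn at the anode, E°cell = +0.33 − (−1.18) = +1.51 V (n = 2).
Since E = E° − (0.0592/n)·log Q, log Q = n(E° − E)/0.0592 = −1.554.
The balanced reaction is Cu²⁺(aq) + Mn(s) → Cu(s) + Mn²⁺(aq), so Q = [Mn²⁺(aq)] / [Cu²⁺(aq)].
Substituting the known concentrations and solving, log [Cu²⁺(aq)] = 0.380 and [Cu²⁺(aq)] = 2.4 M.

2.4 M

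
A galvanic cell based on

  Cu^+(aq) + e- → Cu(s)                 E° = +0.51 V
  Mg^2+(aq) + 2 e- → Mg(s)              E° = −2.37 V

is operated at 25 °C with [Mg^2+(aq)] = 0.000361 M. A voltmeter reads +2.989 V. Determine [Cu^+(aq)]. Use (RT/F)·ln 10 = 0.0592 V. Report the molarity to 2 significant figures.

1.3 M

The Cu⁺/Cu couple has the larger reduction potential, so it is the cathode: E°cell = +0.51 − (−2.37) = +2.88 V and n = 2.
From the Nernst equation, log Q = n(E° − E)/0.0592 = 2·(+2.88 − (+2.989))/0.0592 = −3.682.
The balanced reaction is 2 Cu^+(aq) + Mg(s) → 2 Cu(s) + Mg^2+(aq), so Q = [Mg^2+(aq)] / [Cu^+(aq)]^2.
Isolating [Cu^+(aq)] in Q = 10^{−3.682} yields log [Cu^+(aq)] = 0.120, i.e. 1.3 M.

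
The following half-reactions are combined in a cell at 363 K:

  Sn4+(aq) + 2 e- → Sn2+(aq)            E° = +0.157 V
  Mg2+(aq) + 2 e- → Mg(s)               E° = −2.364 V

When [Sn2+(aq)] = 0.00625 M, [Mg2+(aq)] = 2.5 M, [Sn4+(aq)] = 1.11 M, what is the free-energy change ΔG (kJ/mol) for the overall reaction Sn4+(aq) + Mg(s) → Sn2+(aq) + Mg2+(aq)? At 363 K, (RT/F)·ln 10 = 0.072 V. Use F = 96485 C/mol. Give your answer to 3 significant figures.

−499 kJ/mol

With Sn⁴⁺/Sn²⁺ reduced at the cathode, E°cell = +0.157 − (−2.364) = +2.521 V and n = 2.
Q = ([Sn2+(aq)]·[Mg2+(aq)]) / [Sn4+(aq)] = 0.0141, so log Q = −1.852 and E = +2.521 − (0.072/2)(−1.852) = +2.5877 V.
ΔG = −nFE = −(2)(96485)(+2.5877) J/mol = −499 kJ/mol.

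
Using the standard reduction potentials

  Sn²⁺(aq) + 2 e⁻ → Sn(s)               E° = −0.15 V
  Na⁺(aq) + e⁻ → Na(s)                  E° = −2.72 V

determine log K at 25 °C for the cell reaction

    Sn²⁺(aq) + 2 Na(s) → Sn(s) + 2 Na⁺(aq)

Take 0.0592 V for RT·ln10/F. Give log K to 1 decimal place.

The Sn²⁺/Sn couple is reduced (cathode); E°cell = −0.15 − (−2.72) = +2.57 V with n = 2.
At equilibrium E = 0, so log K = nE°cell / 0.0592 = (2)(+2.57) / 0.0592 = 86.8.

log K = 86.8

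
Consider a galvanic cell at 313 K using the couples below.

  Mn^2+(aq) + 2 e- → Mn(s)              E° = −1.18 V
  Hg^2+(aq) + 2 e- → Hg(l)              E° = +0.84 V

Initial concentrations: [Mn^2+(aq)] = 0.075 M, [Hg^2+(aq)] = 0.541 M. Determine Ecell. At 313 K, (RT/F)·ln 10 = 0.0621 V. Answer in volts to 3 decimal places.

Since E°(Hg²⁺/Hg) > E°(Mn²⁺/Mn), Hg²⁺/Hg serves as the cathode.
The standard potential is +0.84 − (−1.18) = +2.02 V and the balanced reaction transfers n = 2 electrons.
For the overall reaction Hg^2+(aq) + Mn(s) → Hg(l) + Mn^2+(aq), Q = [Mn^2+(aq)] / [Hg^2+(aq)] = 0.139, giving log Q = −0.858.
E = E° − (0.0621/n)·log Q = +2.02 − (0.0621/2)(−0.858) = +2.047 V.

+2.047 V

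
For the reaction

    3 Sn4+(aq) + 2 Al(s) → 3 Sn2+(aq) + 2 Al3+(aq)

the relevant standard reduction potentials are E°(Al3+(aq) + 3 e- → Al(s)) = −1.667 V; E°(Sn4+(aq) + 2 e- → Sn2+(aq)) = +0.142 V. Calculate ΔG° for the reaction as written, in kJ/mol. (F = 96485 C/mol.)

In the reaction as written Sn4+(aq) is reduced, so the Sn⁴⁺/Sn²⁺ couple is the cathode and Al³⁺/Al is the anode.
E°cell = +0.142 − (−1.667) = +1.809 V; balancing electrons gives n = 6.
ΔG° = −nFE°cell = −(6)(96485)(+1.809) J/mol = −1047 kJ/mol.

−1047 kJ/mol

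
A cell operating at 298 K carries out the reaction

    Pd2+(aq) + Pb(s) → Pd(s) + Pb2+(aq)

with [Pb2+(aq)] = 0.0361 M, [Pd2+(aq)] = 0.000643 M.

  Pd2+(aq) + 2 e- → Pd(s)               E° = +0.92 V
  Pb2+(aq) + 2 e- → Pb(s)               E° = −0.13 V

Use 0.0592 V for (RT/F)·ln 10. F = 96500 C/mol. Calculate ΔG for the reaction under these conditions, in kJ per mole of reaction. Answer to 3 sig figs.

−193 kJ/mol

With Pd²⁺/Pd reduced at the cathode, E°cell = +0.92 − (−0.13) = +1.05 V and n = 2.
Here Q = [Pb2+(aq)] / [Pd2+(aq)] = 56.1 (log Q = 1.749), giving E = +1.05 − (0.0592/2)·(1.749) = +0.9982 V.
Finally ΔG = −nFE = −(2)(96500 C/mol)(+0.9982 V) = −193 kJ/mol.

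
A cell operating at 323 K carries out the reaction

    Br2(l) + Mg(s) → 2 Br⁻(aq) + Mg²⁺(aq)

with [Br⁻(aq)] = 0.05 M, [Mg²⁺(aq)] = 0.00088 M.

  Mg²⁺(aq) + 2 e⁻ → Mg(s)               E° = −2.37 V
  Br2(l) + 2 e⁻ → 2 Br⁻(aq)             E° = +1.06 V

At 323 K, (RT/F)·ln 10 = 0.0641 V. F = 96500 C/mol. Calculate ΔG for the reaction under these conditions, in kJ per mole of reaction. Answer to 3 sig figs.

E°cell = +1.06 − (−2.37) = +3.43 V; the balanced reaction transfers n = 2 electrons.
Here Q = [Br⁻(aq)]^2·[Mg²⁺(aq)] = 2.2×10^−6 (log Q = −5.658), giving E = +3.43 − (0.0641/2)·(−5.658) = +3.6113 V.
Then ΔG = −nFE = −2 × 96500 × +3.6113 J/mol = −697 kJ/mol.

−697 kJ/mol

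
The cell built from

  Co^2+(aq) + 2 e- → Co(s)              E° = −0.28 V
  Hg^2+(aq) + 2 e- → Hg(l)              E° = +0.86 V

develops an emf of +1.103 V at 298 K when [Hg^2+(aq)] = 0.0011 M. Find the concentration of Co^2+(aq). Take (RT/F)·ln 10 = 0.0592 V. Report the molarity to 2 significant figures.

With Hg²⁺/Hg at the cathode and Co²⁺/Co at the anode, E°cell = +0.86 − (−0.28) = +1.14 V (n = 2).
Since E = E° − (0.0592/n)·log Q, log Q = n(E° − E)/0.0592 = 1.250.
The balanced reaction is Hg^2+(aq) + Co(s) → Hg(l) + Co^2+(aq), so Q = [Co^2+(aq)] / [Hg^2+(aq)].
Solving for the unknown gives log [Co^2+(aq)] = −1.709, so [Co^2+(aq)] ≈ 0.020 M.

0.020 M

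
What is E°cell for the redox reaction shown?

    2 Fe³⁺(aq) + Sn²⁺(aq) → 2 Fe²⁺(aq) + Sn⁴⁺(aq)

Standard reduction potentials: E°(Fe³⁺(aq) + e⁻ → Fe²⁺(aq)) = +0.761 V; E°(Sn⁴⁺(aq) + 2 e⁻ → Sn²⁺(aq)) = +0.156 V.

+0.605 V

In the reaction as written, Fe³⁺(aq) is reduced (cathode) and Sn⁴⁺(aq) is produced by oxidation at the anode.
E°cell = E°(cathode) − E°(anode) = +0.761 − (+0.156) = +0.605 V.
The positive value indicates the reaction is spontaneous as written.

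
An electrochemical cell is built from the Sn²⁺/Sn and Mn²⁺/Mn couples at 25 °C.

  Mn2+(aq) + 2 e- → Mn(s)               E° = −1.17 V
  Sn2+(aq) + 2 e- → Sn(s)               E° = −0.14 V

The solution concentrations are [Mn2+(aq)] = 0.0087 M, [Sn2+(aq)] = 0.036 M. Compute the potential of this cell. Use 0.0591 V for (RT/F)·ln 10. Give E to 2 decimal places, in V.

+1.05 V

The Sn²⁺/Sn couple has the more positive E°, so it is the cathode; Mn²⁺/Mn is the anode.
The standard potential is −0.14 − (−1.17) = +1.03 V and the balanced reaction transfers n = 2 electrons.
Balancing gives Sn2+(aq) + Mn(s) → Sn(s) + Mn2+(aq); hence Q = [Mn2+(aq)] / [Sn2+(aq)] = 0.242 (log Q = −0.617).
E = E° − (0.0591/n)·log Q = +1.03 − (0.0591/2)(−0.617) = +1.05 V.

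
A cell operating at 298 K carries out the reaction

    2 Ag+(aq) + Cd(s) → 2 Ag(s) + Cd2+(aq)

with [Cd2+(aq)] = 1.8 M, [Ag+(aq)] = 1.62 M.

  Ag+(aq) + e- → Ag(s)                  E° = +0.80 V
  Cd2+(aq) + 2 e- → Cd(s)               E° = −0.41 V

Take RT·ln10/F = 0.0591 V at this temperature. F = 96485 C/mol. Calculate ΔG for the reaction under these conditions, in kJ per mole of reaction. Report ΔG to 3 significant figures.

E°cell = +0.80 − (−0.41) = +1.21 V; the balanced reaction transfers n = 2 electrons.
The reaction quotient is [Cd2+(aq)] / [Ag+(aq)]^2 = 0.686; by Nernst, E = +1.21 − (0.0591/2)(−0.164) = +1.2148 V.
Finally ΔG = −nFE = −(2)(96485 C/mol)(+1.2148 V) = −234 kJ/mol.

−234 kJ/mol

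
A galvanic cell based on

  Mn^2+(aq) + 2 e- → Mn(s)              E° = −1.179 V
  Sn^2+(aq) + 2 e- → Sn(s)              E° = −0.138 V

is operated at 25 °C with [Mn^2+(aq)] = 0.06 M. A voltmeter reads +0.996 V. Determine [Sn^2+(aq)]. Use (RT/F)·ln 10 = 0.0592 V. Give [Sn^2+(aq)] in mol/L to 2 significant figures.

Sn²⁺/Sn is the cathode (higher E°); E°cell = −0.138 − (−1.179) = +1.041 V with n = 2.
Since E = E° − (0.0592/n)·log Q, log Q = n(E° − E)/0.0592 = 1.520.
Balancing electrons gives Sn^2+(aq) + Mn(s) → Sn(s) + Mn^2+(aq); thus Q = [Mn^2+(aq)] / [Sn^2+(aq)].
Solving for the unknown gives log [Sn^2+(aq)] = −2.742, so [Sn^2+(aq)] ≈ 0.0018 M.

0.0018 M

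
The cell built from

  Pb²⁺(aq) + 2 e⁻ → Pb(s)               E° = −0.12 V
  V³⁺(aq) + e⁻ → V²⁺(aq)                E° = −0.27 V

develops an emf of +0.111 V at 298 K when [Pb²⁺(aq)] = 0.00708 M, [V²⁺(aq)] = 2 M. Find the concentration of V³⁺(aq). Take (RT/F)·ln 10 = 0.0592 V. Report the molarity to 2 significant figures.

0.77 M

The Pb²⁺/Pb couple has the larger reduction potential, so it is the cathode: E°cell = −0.12 − (−0.27) = +0.15 V and n = 2.
Rearranging E = E° − (0.0592/n)·log Q gives log Q = 2(+0.15 − (+0.111))/0.0592 = 1.318.
Balancing electrons gives Pb²⁺(aq) + 2 V²⁺(aq) → Pb(s) + 2 V³⁺(aq); thus Q = [V³⁺(aq)]^2 / ([Pb²⁺(aq)]·[V²⁺(aq)]^2).
Isolating [V³⁺(aq)] in Q = 10^{1.318} yields log [V³⁺(aq)] = −0.115, i.e. 0.77 M.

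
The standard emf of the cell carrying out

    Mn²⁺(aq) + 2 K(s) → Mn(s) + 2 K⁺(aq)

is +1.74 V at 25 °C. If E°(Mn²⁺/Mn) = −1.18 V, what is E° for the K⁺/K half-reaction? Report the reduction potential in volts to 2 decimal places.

In the reaction as written the Mn²⁺/Mn couple is reduced (cathode) and K⁺/K is oxidized (anode), so E°cell = E°(Mn²⁺/Mn) − E°(K⁺/K).
E°(K⁺/K) = E°(cathode) − E°cell = −1.18 − (+1.74) = −2.92 V.

−2.92 V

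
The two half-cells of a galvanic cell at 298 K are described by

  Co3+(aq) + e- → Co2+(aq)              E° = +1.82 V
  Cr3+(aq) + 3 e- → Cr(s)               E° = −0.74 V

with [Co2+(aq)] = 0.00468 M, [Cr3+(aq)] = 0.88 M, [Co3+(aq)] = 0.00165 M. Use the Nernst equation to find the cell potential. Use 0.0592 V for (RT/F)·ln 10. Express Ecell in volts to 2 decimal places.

+2.53 V

Since E°(Co³⁺/Co²⁺) > E°(Cr³⁺/Cr), Co³⁺/Co²⁺ serves as the cathode.
E°cell = +1.82 − (−0.74) = +2.56 V, with n = 3 electrons transferred.
For the overall reaction 3 Co3+(aq) + Cr(s) → 3 Co2+(aq) + Cr3+(aq), Q = ([Co2+(aq)]^3·[Cr3+(aq)]) / [Co3+(aq)]^3 = 20.1, giving log Q = 1.303.
Applying E = E° − (RT ln10/nF)·log Q gives +2.56 − (0.0592/3)(1.303) = +2.53 V.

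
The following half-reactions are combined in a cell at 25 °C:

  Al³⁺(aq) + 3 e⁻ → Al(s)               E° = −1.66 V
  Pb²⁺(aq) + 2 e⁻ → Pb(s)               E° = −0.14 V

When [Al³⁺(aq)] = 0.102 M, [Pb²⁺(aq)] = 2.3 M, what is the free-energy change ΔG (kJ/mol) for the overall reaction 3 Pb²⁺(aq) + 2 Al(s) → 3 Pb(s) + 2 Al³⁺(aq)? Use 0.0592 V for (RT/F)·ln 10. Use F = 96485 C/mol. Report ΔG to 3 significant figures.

−897 kJ/mol

E°cell = −0.14 − (−1.66) = +1.52 V; the balanced reaction transfers n = 6 electrons.
The reaction quotient is [Al³⁺(aq)]^2 / [Pb²⁺(aq)]^3 = 0.000855; by Nernst, E = +1.52 − (0.0592/6)(−3.068) = +1.5503 V.
ΔG = −nFE = −(6)(96485)(+1.5503) J/mol = −897 kJ/mol.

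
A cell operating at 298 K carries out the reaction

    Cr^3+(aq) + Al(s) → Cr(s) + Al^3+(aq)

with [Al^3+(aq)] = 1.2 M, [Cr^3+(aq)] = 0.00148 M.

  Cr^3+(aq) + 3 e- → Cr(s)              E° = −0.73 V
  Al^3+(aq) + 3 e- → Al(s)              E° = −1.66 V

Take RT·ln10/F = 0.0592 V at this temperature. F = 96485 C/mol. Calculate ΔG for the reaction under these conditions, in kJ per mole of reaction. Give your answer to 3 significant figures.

The standard cell potential is −0.73 − (−1.66) = +0.93 V, with n = 3 electrons in the balanced equation.
Here Q = [Al^3+(aq)] / [Cr^3+(aq)] = 811 (log Q = 2.909), giving E = +0.93 − (0.0592/3)·(2.909) = +0.8726 V.
Finally ΔG = −nFE = −(3)(96485 C/mol)(+0.8726 V) = −253 kJ/mol.

−253 kJ/mol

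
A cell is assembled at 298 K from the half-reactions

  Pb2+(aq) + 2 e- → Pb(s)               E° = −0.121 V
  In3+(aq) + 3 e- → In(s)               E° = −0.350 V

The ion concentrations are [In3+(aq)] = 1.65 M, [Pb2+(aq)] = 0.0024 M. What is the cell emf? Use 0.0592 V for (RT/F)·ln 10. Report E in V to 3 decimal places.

+0.147 V

Since E°(Pb²⁺/Pb) > E°(In³⁺/In), Pb²⁺/Pb serves as the cathode.
The standard potential is −0.121 − (−0.350) = +0.229 V and the balanced reaction transfers n = 6 electrons.
For the overall reaction 3 Pb2+(aq) + 2 In(s) → 3 Pb(s) + 2 In3+(aq), Q = [In3+(aq)]^2 / [Pb2+(aq)]^3 = 1.97×10^8, giving log Q = 8.294.
E = E° − (0.0592/n)·log Q = +0.229 − (0.0592/6)(8.294) = +0.147 V.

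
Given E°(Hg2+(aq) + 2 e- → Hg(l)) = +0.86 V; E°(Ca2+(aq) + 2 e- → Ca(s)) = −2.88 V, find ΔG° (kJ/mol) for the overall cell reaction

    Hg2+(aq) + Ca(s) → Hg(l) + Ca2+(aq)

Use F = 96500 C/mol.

In the reaction as written Hg2+(aq) is reduced, so the Hg²⁺/Hg couple is the cathode and Ca²⁺/Ca is the anode.
E°cell = +0.86 − (−2.88) = +3.74 V; balancing electrons gives n = 2.
ΔG° = −nFE°cell = −(2)(96500)(+3.74) J/mol = −722 kJ/mol.

−722 kJ/mol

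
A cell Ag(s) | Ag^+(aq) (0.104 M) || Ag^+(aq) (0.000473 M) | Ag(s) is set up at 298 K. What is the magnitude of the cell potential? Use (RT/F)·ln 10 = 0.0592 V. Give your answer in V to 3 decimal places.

0.139 V

For a concentration cell E°cell = 0, since both electrodes use the same couple.
The compartment with the higher Ag^+(aq) concentration (0.104 M) acts as the cathode; ions are reduced there and produced at the dilute (0.000473 M) anode.
With n = 1, Ecell = −(0.0592/1)·log([dilute]/[conc]) = −(0.0592/1)·log(0.000473/0.104) = +0.139 V.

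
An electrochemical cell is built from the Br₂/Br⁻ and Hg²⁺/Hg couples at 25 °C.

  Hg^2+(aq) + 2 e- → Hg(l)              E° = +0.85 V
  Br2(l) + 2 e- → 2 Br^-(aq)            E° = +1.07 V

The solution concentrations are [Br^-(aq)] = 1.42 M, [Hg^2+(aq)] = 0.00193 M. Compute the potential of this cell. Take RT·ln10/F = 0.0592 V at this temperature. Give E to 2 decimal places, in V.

The Br₂/Br⁻ couple has the more positive E°, so it is the cathode; Hg²⁺/Hg is the anode.
E°cell = +1.07 − (+0.85) = +0.22 V, with n = 2 electrons transferred.
The balanced reaction is Br2(l) + Hg(l) → 2 Br^-(aq) + Hg^2+(aq), so Q = [Br^-(aq)]^2·[Hg^2+(aq)] = 0.00389 and log Q = −2.410.
Applying E = E° − (RT ln10/nF)·log Q gives +0.22 − (0.0592/2)(−2.410) = +0.29 V.

+0.29 V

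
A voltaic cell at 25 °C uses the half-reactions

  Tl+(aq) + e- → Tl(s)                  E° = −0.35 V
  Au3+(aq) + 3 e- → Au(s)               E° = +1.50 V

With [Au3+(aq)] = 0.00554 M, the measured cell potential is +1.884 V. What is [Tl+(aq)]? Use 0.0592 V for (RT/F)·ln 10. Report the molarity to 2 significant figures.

0.047 M

Au³⁺/Au is the cathode (higher E°); E°cell = +1.50 − (−0.35) = +1.85 V with n = 3.
Rearranging E = E° − (0.0592/n)·log Q gives log Q = 3(+1.85 − (+1.884))/0.0592 = −1.723.
Balancing electrons gives Au3+(aq) + 3 Tl(s) → Au(s) + 3 Tl+(aq); thus Q = [Tl+(aq)]^3 / [Au3+(aq)].
Solving for the unknown gives log [Tl+(aq)] = −1.326, so [Tl+(aq)] ≈ 0.047 M.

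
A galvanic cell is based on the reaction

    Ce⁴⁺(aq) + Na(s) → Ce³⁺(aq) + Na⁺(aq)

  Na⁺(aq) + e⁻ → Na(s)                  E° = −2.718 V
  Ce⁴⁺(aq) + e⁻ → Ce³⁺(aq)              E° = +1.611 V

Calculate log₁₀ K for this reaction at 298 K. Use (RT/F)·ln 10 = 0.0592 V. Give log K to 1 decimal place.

log K = 73.1

The Ce⁴⁺/Ce³⁺ couple is reduced (cathode); E°cell = +1.611 − (−2.718) = +4.329 V with n = 1.
At equilibrium E = 0, so log K = nE°cell / 0.0592 = (1)(+4.329) / 0.0592 = 73.1.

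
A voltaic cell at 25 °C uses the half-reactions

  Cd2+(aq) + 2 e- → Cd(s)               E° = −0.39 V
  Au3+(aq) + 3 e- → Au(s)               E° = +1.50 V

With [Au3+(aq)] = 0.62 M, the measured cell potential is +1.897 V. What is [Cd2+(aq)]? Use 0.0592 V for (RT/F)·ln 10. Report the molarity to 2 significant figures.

With Au³⁺/Au at the cathode and Cd²⁺/Cd at the anode, E°cell = +1.50 − (−0.39) = +1.89 V (n = 6).
Rearranging E = E° − (0.0592/n)·log Q gives log Q = 6(+1.89 − (+1.897))/0.0592 = −0.709.
Balancing electrons gives 2 Au3+(aq) + 3 Cd(s) → 2 Au(s) + 3 Cd2+(aq); thus Q = [Cd2+(aq)]^3 / [Au3+(aq)]^2.
Solving for the unknown gives log [Cd2+(aq)] = −0.375, so [Cd2+(aq)] ≈ 0.42 M.

0.42 M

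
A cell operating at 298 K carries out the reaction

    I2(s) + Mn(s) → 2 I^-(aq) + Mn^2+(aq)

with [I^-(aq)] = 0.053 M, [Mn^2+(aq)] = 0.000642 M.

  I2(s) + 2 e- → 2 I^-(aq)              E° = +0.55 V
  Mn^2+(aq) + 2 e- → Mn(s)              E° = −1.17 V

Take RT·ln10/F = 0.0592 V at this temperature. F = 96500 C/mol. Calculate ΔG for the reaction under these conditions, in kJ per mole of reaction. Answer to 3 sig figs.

E°cell = +0.55 − (−1.17) = +1.72 V; the balanced reaction transfers n = 2 electrons.
Q = [I^-(aq)]^2·[Mn^2+(aq)] = 1.8×10^−6, so log Q = −5.744 and E = +1.72 − (0.0592/2)(−5.744) = +1.8900 V.
Finally ΔG = −nFE = −(2)(96500 C/mol)(+1.8900 V) = −365 kJ/mol.

−365 kJ/mol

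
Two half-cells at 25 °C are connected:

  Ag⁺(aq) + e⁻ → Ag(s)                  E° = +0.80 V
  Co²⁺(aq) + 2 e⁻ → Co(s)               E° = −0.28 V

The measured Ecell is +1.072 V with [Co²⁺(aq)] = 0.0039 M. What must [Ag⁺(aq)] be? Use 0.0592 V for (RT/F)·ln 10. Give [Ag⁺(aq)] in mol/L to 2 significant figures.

0.046 M

Ag⁺/Ag is the cathode (higher E°); E°cell = +0.80 − (−0.28) = +1.08 V with n = 2.
From the Nernst equation, log Q = n(E° − E)/0.0592 = 2·(+1.08 − (+1.072))/0.0592 = 0.270.
Balancing electrons gives 2 Ag⁺(aq) + Co(s) → 2 Ag(s) + Co²⁺(aq); thus Q = [Co²⁺(aq)] / [Ag⁺(aq)]^2.
Isolating [Ag⁺(aq)] in Q = 10^{0.270} yields log [Ag⁺(aq)] = −1.339, i.e. 0.046 M.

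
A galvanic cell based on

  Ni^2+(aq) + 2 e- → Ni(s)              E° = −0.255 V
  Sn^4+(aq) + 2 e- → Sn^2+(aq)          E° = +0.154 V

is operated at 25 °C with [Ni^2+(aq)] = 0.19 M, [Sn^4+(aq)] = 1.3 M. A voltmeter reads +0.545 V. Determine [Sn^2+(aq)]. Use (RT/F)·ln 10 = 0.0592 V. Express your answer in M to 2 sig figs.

With Sn⁴⁺/Sn²⁺ at the cathode and Ni²⁺/Ni at the anode, E°cell = +0.154 − (−0.255) = +0.409 V (n = 2).
Rearranging E = E° − (0.0592/n)·log Q gives log Q = 2(+0.409 − (+0.545))/0.0592 = −4.595.
The balanced reaction is Sn^4+(aq) + Ni(s) → Sn^2+(aq) + Ni^2+(aq), so Q = ([Sn^2+(aq)]·[Ni^2+(aq)]) / [Sn^4+(aq)].
Substituting the known concentrations and solving, log [Sn^2+(aq)] = −3.760 and [Sn^2+(aq)] = 0.00017 M.

0.00017 M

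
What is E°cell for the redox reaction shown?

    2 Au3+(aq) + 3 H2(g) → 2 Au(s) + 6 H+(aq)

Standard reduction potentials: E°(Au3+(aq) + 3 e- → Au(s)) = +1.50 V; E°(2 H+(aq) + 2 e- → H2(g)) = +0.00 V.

In the reaction as written, Au3+(aq) is reduced (cathode) and H+(aq) is produced by oxidation at the anode.
E°cell = E°(cathode) − E°(anode) = +1.50 − (+0.00) = +1.50 V.
The positive value indicates the reaction is spontaneous as written.

+1.50 V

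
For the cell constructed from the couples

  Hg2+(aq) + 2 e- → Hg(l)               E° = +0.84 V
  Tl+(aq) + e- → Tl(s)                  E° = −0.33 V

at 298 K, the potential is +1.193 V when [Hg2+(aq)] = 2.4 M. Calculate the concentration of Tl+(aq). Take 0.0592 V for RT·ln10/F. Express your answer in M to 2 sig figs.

The Hg²⁺/Hg couple has the larger reduction potential, so it is the cathode: E°cell = +0.84 − (−0.33) = +1.17 V and n = 2.
Rearranging E = E° − (0.0592/n)·log Q gives log Q = 2(+1.17 − (+1.193))/0.0592 = −0.777.
For Hg2+(aq) + 2 Tl(s) → Hg(l) + 2 Tl+(aq), the reaction quotient is Q = [Tl+(aq)]^2 / [Hg2+(aq)].
Solving for the unknown gives log [Tl+(aq)] = −0.198, so [Tl+(aq)] ≈ 0.63 M.

0.63 M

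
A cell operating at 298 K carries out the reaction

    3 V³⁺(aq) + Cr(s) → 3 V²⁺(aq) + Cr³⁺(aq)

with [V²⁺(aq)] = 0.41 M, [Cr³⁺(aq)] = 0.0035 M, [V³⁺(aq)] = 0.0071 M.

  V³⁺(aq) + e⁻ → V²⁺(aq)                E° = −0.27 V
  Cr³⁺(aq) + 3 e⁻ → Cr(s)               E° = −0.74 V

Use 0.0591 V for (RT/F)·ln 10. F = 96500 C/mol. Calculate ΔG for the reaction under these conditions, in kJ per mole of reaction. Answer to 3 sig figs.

The standard cell potential is −0.27 − (−0.74) = +0.47 V, with n = 3 electrons in the balanced equation.
Q = ([V²⁺(aq)]^3·[Cr³⁺(aq)]) / [V³⁺(aq)]^3 = 674, so log Q = 2.829 and E = +0.47 − (0.0591/3)(2.829) = +0.4143 V.
Then ΔG = −nFE = −3 × 96500 × +0.4143 J/mol = −120 kJ/mol.

−120 kJ/mol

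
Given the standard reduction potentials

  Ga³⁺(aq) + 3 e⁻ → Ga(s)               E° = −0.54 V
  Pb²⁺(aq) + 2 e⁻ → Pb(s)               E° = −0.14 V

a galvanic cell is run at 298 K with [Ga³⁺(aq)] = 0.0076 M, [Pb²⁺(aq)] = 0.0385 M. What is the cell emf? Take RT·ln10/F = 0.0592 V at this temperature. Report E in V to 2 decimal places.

The Pb²⁺/Pb couple has the more positive E°, so it is the cathode; Ga³⁺/Ga is the anode.
E°cell = −0.14 − (−0.54) = +0.40 V, with n = 6 electrons transferred.
For the overall reaction 3 Pb²⁺(aq) + 2 Ga(s) → 3 Pb(s) + 2 Ga³⁺(aq), Q = [Ga³⁺(aq)]^2 / [Pb²⁺(aq)]^3 = 1.01, giving log Q = 0.005.
E = E° − (0.0592/n)·log Q = +0.40 − (0.0592/6)(0.005) = +0.40 V.

+0.40 V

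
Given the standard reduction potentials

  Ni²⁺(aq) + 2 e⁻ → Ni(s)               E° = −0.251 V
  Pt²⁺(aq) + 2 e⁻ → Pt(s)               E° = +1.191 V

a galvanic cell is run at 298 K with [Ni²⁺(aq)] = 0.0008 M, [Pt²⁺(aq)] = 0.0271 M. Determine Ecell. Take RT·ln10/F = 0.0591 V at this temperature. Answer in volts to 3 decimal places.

+1.487 V

Pt²⁺/Pt is reduced (cathode, E° = +1.191 V) and Ni²⁺/Ni is oxidized (anode).
E°cell = +1.191 − (−0.251) = +1.442 V, with n = 2 electrons transferred.
For the overall reaction Pt²⁺(aq) + Ni(s) → Pt(s) + Ni²⁺(aq), Q = [Ni²⁺(aq)] / [Pt²⁺(aq)] = 0.0295, giving log Q = −1.530.
By the Nernst equation, E = +1.442 − (0.0591/2)·(−1.530) = +1.487 V.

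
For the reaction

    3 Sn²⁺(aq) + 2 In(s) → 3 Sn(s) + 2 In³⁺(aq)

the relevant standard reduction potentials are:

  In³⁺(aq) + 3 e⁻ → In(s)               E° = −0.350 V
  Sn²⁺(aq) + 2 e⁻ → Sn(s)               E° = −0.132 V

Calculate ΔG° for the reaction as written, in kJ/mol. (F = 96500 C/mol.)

In the reaction as written Sn²⁺(aq) is reduced, so the Sn²⁺/Sn couple is the cathode and In³⁺/In is the anode.
E°cell = −0.132 − (−0.350) = +0.218 V; balancing electrons gives n = 6.
ΔG° = −nFE°cell = −(6)(96500)(+0.218) J/mol = −126 kJ/mol.

−126 kJ/mol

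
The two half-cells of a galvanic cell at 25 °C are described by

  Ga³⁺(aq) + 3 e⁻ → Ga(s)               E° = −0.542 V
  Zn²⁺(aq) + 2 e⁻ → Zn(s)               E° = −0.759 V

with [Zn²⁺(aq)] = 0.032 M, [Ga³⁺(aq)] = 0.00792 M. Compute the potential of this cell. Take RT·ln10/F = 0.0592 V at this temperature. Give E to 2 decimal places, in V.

Since E°(Ga³⁺/Ga) > E°(Zn²⁺/Zn), Ga³⁺/Ga serves as the cathode.
The standard potential is −0.542 − (−0.759) = +0.217 V and the balanced reaction transfers n = 6 electrons.
The balanced reaction is 2 Ga³⁺(aq) + 3 Zn(s) → 2 Ga(s) + 3 Zn²⁺(aq), so Q = [Zn²⁺(aq)]^3 / [Ga³⁺(aq)]^2 = 0.522 and log Q = −0.282.
E = E° − (0.0592/n)·log Q = +0.217 − (0.0592/6)(−0.282) = +0.22 V.

+0.22 V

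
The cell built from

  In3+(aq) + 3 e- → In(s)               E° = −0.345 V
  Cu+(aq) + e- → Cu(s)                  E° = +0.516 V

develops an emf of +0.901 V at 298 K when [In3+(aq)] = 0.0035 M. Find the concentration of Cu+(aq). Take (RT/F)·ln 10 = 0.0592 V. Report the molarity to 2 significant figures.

0.72 M

The Cu⁺/Cu couple has the larger reduction potential, so it is the cathode: E°cell = +0.516 − (−0.345) = +0.861 V and n = 3.
Since E = E° − (0.0592/n)·log Q, log Q = n(E° − E)/0.0592 = −2.027.
The balanced reaction is 3 Cu+(aq) + In(s) → 3 Cu(s) + In3+(aq), so Q = [In3+(aq)] / [Cu+(aq)]^3.
Substituting the known concentrations and solving, log [Cu+(aq)] = −0.143 and [Cu+(aq)] = 0.72 M.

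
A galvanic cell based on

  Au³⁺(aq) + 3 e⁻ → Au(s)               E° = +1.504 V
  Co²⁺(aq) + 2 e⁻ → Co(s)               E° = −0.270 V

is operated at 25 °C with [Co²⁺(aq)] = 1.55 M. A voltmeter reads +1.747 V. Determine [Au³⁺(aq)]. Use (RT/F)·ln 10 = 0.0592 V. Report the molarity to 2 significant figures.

0.083 M

With Au³⁺/Au at the cathode and Co²⁺/Co at the anode, E°cell = +1.504 − (−0.270) = +1.774 V (n = 6).
Rearranging E = E° − (0.0592/n)·log Q gives log Q = 6(+1.774 − (+1.747))/0.0592 = 2.736.
The balanced reaction is 2 Au³⁺(aq) + 3 Co(s) → 2 Au(s) + 3 Co²⁺(aq), so Q = [Co²⁺(aq)]^3 / [Au³⁺(aq)]^2.
Solving for the unknown gives log [Au³⁺(aq)] = −1.083, so [Au³⁺(aq)] ≈ 0.083 M.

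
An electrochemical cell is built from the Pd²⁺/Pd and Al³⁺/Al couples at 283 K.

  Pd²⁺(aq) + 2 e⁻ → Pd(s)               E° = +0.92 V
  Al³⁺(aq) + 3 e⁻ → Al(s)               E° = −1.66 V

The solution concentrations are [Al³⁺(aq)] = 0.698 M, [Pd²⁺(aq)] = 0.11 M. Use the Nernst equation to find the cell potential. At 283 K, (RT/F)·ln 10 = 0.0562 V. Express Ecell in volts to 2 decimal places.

+2.56 V

The Pd²⁺/Pd couple has the more positive E°, so it is the cathode; Al³⁺/Al is the anode.
E°cell = E°cat − E°an = +0.92 − (−1.66) = +2.58 V; n = 6.
For the overall reaction 3 Pd²⁺(aq) + 2 Al(s) → 3 Pd(s) + 2 Al³⁺(aq), Q = [Al³⁺(aq)]^2 / [Pd²⁺(aq)]^3 = 366, giving log Q = 2.564.
By the Nernst equation, E = +2.58 − (0.0562/6)·(2.564) = +2.56 V.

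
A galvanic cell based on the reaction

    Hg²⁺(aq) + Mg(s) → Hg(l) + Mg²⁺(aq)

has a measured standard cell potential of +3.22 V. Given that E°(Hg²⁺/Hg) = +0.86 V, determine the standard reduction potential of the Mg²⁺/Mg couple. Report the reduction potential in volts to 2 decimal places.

In the reaction as written the Hg²⁺/Hg couple is reduced (cathode) and Mg²⁺/Mg is oxidized (anode), so E°cell = E°(Hg²⁺/Hg) − E°(Mg²⁺/Mg).
E°(Mg²⁺/Mg) = E°(cathode) − E°cell = +0.86 − (+3.22) = −2.36 V.

−2.36 V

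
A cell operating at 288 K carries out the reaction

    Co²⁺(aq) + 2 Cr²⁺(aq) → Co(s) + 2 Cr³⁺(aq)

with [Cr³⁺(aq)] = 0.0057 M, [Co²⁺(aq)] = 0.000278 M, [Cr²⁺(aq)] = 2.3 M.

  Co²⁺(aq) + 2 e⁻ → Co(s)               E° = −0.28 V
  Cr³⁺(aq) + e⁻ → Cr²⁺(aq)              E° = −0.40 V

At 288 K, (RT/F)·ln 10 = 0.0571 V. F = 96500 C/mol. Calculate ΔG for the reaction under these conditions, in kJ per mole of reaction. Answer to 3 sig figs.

−32.3 kJ/mol

E°cell = −0.28 − (−0.40) = +0.12 V; the balanced reaction transfers n = 2 electrons.
The reaction quotient is [Cr³⁺(aq)]^2 / ([Co²⁺(aq)]·[Cr²⁺(aq)]^2) = 0.0221; by Nernst, E = +0.12 − (0.0571/2)(−1.656) = +0.1673 V.
ΔG = −nFE = −(2)(96500)(+0.1673) J/mol = −32.3 kJ/mol.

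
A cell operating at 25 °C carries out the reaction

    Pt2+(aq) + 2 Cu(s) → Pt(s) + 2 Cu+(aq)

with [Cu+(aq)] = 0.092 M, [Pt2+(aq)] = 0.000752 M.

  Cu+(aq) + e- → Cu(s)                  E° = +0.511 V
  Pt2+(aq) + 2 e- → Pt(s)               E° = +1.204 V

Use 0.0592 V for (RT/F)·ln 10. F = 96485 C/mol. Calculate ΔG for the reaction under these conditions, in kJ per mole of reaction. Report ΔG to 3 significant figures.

With Pt²⁺/Pt reduced at the cathode, E°cell = +1.204 − (+0.511) = +0.693 V and n = 2.
Here Q = [Cu+(aq)]^2 / [Pt2+(aq)] = 11.3 (log Q = 1.051), giving E = +0.693 − (0.0592/2)·(1.051) = +0.6619 V.
Finally ΔG = −nFE = −(2)(96485 C/mol)(+0.6619 V) = −128 kJ/mol.

−128 kJ/mol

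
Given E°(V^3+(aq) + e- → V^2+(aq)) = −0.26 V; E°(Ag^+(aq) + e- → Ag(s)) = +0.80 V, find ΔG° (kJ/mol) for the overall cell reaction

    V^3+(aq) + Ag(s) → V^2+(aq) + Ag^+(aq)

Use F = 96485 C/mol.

+102 kJ/mol

In the reaction as written V^3+(aq) is reduced, so the V³⁺/V²⁺ couple is the cathode and Ag⁺/Ag is the anode.
E°cell = −0.26 − (+0.80) = −1.06 V; balancing electrons gives n = 1.
ΔG° = −nFE°cell = −(1)(96485)(−1.06) J/mol = +102 kJ/mol.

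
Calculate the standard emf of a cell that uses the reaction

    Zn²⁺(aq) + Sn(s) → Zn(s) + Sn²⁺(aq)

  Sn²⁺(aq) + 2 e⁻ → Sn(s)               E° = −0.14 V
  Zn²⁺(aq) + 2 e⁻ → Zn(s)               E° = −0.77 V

Zn²⁺(aq) gains electrons, so the Zn²⁺/Zn couple is the cathode; the Sn²⁺/Sn couple is the anode.
E°cell = E°(cathode) − E°(anode) = −0.77 − (−0.14) = −0.63 V.
The negative E°cell means the reaction is non-spontaneous in the direction written.

−0.63 V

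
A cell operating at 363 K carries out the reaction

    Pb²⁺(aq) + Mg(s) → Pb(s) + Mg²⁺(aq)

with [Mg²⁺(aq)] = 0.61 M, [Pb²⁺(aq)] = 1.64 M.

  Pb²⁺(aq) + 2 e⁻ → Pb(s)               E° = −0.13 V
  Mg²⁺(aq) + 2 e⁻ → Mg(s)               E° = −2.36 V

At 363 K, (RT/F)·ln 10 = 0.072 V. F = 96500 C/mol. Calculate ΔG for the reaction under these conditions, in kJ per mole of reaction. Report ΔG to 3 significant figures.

−433 kJ/mol

E°cell = −0.13 − (−2.36) = +2.23 V; the balanced reaction transfers n = 2 electrons.
Here Q = [Mg²⁺(aq)] / [Pb²⁺(aq)] = 0.372 (log Q = −0.430), giving E = +2.23 − (0.072/2)·(−0.430) = +2.2455 V.
Finally ΔG = −nFE = −(2)(96500 C/mol)(+2.2455 V) = −433 kJ/mol.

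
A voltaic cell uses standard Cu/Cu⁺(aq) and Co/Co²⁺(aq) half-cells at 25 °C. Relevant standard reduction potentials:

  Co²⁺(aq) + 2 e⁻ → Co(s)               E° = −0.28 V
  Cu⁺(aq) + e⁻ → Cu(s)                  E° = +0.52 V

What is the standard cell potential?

The Cu⁺/Cu couple has the higher E°, so Cu ion is reduced (cathode) and Co is oxidized (anode).
E°cell = E°(cathode) − E°(anode) = +0.52 − (−0.28) = +0.80 V.

+0.80 V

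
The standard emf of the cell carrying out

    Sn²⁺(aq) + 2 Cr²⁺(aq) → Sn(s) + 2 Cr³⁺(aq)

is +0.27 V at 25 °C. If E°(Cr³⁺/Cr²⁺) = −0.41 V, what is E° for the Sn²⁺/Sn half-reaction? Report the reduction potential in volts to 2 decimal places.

−0.14 V

In the reaction as written the Sn²⁺/Sn couple is reduced (cathode) and Cr³⁺/Cr²⁺ is oxidized (anode), so E°cell = E°(Sn²⁺/Sn) − E°(Cr³⁺/Cr²⁺).
E°(Sn²⁺/Sn) = E°cell + E°(anode) = +0.27 + (−0.41) = −0.14 V.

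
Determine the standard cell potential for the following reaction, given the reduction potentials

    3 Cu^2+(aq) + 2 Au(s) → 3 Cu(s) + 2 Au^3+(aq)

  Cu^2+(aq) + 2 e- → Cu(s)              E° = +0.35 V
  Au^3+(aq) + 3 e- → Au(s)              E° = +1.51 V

−1.16 V

Cu^2+(aq) gains electrons, so the Cu²⁺/Cu couple is the cathode; the Au³⁺/Au couple is the anode.
E°cell = E°(cathode) − E°(anode) = +0.35 − (+1.51) = −1.16 V.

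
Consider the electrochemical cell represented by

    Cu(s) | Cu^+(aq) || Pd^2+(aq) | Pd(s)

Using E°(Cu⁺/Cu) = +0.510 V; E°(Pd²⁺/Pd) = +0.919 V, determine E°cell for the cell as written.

By convention the left-hand electrode in cell notation is the anode (oxidation) and the right-hand electrode is the cathode (reduction).
E°cell = E°(right) − E°(left) = +0.919 − (+0.510) = +0.409 V.

+0.409 V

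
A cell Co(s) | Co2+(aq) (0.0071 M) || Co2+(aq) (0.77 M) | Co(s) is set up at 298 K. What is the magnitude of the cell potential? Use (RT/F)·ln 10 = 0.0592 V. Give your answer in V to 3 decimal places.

For a concentration cell E°cell = 0, since both electrodes use the same couple.
The compartment with the higher Co2+(aq) concentration (0.77 M) acts as the cathode; ions are reduced there and produced at the dilute (0.0071 M) anode.
With n = 2, Ecell = −(0.0592/2)·log([dilute]/[conc]) = −(0.0592/2)·log(0.0071/0.77) = +0.060 V.

0.060 V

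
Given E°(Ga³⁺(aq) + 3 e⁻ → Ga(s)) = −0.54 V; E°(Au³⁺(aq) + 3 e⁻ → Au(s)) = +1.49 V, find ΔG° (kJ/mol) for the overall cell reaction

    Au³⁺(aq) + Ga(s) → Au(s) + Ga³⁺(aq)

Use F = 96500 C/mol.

−588 kJ/mol

In the reaction as written Au³⁺(aq) is reduced, so the Au³⁺/Au couple is the cathode and Ga³⁺/Ga is the anode.
E°cell = +1.49 − (−0.54) = +2.03 V; balancing electrons gives n = 3.
ΔG° = −nFE°cell = −(3)(96500)(+2.03) J/mol = −588 kJ/mol.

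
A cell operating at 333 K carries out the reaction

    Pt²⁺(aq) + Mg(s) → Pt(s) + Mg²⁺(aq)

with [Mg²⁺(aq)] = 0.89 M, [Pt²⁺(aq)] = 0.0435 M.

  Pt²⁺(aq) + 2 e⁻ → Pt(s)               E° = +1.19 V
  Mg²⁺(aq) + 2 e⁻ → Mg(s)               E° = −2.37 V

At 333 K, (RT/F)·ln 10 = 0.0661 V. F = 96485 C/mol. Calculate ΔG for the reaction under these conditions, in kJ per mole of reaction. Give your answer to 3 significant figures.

E°cell = +1.19 − (−2.37) = +3.56 V; the balanced reaction transfers n = 2 electrons.
The reaction quotient is [Mg²⁺(aq)] / [Pt²⁺(aq)] = 20.5; by Nernst, E = +3.56 − (0.0661/2)(1.311) = +3.5167 V.
Finally ΔG = −nFE = −(2)(96485 C/mol)(+3.5167 V) = −679 kJ/mol.

−679 kJ/mol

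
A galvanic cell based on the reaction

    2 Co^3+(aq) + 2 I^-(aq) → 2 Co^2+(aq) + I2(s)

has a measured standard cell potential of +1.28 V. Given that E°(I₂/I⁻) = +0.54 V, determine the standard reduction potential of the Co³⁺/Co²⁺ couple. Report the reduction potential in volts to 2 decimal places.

In the reaction as written the Co³⁺/Co²⁺ couple is reduced (cathode) and I₂/I⁻ is oxidized (anode), so E°cell = E°(Co³⁺/Co²⁺) − E°(I₂/I⁻).
E°(Co³⁺/Co²⁺) = E°cell + E°(anode) = +1.28 + (+0.54) = +1.82 V.

+1.82 V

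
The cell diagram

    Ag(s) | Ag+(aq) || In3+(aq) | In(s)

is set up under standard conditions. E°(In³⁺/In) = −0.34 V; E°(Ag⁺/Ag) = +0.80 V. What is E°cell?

−1.14 V

By convention the left-hand electrode in cell notation is the anode (oxidation) and the right-hand electrode is the cathode (reduction).
E°cell = E°(right) − E°(left) = −0.34 − (+0.80) = −1.14 V.
The negative sign shows that, as written, the cell would require an external voltage to drive the reaction.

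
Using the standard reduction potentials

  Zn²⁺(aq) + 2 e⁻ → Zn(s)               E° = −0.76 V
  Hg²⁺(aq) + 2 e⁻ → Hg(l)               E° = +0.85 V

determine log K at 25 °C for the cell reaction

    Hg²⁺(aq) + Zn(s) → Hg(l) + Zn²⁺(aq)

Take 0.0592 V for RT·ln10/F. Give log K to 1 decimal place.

The Hg²⁺/Hg couple is reduced (cathode); E°cell = +0.85 − (−0.76) = +1.61 V with n = 2.
At equilibrium E = 0, so log K = nE°cell / 0.0592 = (2)(+1.61) / 0.0592 = 54.4.

log K = 54.4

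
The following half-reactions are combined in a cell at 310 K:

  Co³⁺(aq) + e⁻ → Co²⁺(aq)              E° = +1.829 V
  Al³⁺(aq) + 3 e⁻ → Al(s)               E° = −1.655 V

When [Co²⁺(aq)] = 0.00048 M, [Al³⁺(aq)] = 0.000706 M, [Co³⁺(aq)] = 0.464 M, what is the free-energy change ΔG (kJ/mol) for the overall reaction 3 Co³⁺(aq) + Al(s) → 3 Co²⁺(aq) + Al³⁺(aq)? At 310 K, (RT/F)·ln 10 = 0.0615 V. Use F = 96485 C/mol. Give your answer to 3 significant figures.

−1080 kJ/mol

E°cell = +1.829 − (−1.655) = +3.484 V; the balanced reaction transfers n = 3 electrons.
The reaction quotient is ([Co²⁺(aq)]^3·[Al³⁺(aq)]) / [Co³⁺(aq)]^3 = 7.82×10^−13; by Nernst, E = +3.484 − (0.0615/3)(−12.107) = +3.7322 V.
Then ΔG = −nFE = −3 × 96485 × +3.7322 J/mol = −1080 kJ/mol.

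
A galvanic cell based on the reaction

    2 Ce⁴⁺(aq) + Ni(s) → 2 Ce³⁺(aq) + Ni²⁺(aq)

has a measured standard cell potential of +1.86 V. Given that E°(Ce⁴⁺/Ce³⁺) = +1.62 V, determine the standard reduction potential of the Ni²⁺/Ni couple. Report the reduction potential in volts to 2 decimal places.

−0.24 V

In the reaction as written the Ce⁴⁺/Ce³⁺ couple is reduced (cathode) and Ni²⁺/Ni is oxidized (anode), so E°cell = E°(Ce⁴⁺/Ce³⁺) − E°(Ni²⁺/Ni).
E°(Ni²⁺/Ni) = E°(cathode) − E°cell = +1.62 − (+1.86) = −0.24 V.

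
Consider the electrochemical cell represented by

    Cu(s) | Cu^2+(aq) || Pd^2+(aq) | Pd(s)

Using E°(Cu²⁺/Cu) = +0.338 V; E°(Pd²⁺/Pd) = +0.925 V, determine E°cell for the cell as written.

+0.587 V

By convention the left-hand electrode in cell notation is the anode (oxidation) and the right-hand electrode is the cathode (reduction).
E°cell = E°(right) − E°(left) = +0.925 − (+0.338) = +0.587 V.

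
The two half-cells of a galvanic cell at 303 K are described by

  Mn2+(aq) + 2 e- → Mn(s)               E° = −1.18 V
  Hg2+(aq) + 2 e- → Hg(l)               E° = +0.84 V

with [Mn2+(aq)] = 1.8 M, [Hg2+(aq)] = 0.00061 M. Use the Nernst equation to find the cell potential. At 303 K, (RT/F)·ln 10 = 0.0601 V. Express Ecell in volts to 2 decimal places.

The Hg²⁺/Hg couple has the more positive E°, so it is the cathode; Mn²⁺/Mn is the anode.
The standard potential is +0.84 − (−1.18) = +2.02 V and the balanced reaction transfers n = 2 electrons.
Balancing gives Hg2+(aq) + Mn(s) → Hg(l) + Mn2+(aq); hence Q = [Mn2+(aq)] / [Hg2+(aq)] = 2.95×10^3 (log Q = 3.470).
E = E° − (0.0601/n)·log Q = +2.02 − (0.0601/2)(3.470) = +1.92 V.

+1.92 V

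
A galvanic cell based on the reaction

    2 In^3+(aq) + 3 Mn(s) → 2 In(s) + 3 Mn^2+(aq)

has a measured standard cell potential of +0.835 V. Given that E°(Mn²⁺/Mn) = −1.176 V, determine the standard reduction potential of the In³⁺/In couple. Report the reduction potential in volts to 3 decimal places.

−0.341 V

In the reaction as written the In³⁺/In couple is reduced (cathode) and Mn²⁺/Mn is oxidized (anode), so E°cell = E°(In³⁺/In) − E°(Mn²⁺/Mn).
E°(In³⁺/In) = E°cell + E°(anode) = +0.835 + (−1.176) = −0.341 V.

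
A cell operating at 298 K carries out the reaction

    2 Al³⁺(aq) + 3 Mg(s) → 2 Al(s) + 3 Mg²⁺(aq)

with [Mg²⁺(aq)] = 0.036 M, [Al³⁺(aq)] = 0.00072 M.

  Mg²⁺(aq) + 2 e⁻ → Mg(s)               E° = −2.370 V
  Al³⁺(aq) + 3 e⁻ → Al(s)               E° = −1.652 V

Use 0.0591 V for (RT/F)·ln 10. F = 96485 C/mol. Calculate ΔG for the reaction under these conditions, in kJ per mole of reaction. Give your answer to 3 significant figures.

−405 kJ/mol

With Al³⁺/Al reduced at the cathode, E°cell = −1.652 − (−2.370) = +0.718 V and n = 6.
The reaction quotient is [Mg²⁺(aq)]^3 / [Al³⁺(aq)]^2 = 90; by Nernst, E = +0.718 − (0.0591/6)(1.954) = +0.6988 V.
ΔG = −nFE = −(6)(96485)(+0.6988) J/mol = −405 kJ/mol.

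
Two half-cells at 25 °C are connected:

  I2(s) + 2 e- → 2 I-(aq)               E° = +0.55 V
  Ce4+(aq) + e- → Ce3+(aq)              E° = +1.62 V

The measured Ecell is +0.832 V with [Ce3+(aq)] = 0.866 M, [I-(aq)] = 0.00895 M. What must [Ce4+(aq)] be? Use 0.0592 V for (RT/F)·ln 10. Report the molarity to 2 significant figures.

0.0092 M

With Ce⁴⁺/Ce³⁺ at the cathode and I₂/I⁻ at the anode, E°cell = +1.62 − (+0.55) = +1.07 V (n = 2).
From the Nernst equation, log Q = n(E° − E)/0.0592 = 2·(+1.07 − (+0.832))/0.0592 = 8.041.
The balanced reaction is 2 Ce4+(aq) + 2 I-(aq) → 2 Ce3+(aq) + I2(s), so Q = [Ce3+(aq)]^2 / ([Ce4+(aq)]^2·[I-(aq)]^2).
Solving for the unknown gives log [Ce4+(aq)] = −2.035, so [Ce4+(aq)] ≈ 0.0092 M.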